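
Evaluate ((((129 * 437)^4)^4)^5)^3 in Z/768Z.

321

129 * 437 = 56373 ≡ 309 (mod 768)
(309)^4 ≡ 561 (mod 768)
(561)^4 ≡ 705 (mod 768)
(705)^5 ≡ 705 (mod 768)
(705)^3 ≡ 321 (mod 768)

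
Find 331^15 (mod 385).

Compute successive squares:
15 in binary is 1111, i.e. 15 = 8 + 4 + 2 + 1.
331^1 ≡ 331 (mod 385)
331^2 ≡ 331^2 = 109561 ≡ 221 (mod 385)
331^4 ≡ 221^2 = 48841 ≡ 331 (mod 385)
331^8 ≡ 331^2 = 109561 ≡ 221 (mod 385)
331^15 = 331^8 * 331^4 * 331^2 * 331^1 ≡ 221 * 331 * 221 * 331 (mod 385).
Accumulate the product:
221 * 331 = 73151 ≡ 1
1 * 221 = 221
221 * 331 = 73151 ≡ 1

1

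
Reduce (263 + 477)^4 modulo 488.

192

263 + 477 = 740 ≡ 252 (mod 488)
(252)^4 ≡ 192 (mod 488)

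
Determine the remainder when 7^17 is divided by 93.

49

17 in binary is 10001, i.e. 17 = 16 + 1.
7^1 ≡ 7 (mod 93)
7^2 ≡ 7^2 = 49 (mod 93)
7^4 ≡ 49^2 = 2401 ≡ 76 (mod 93)
7^8 ≡ 76^2 = 5776 ≡ 10 (mod 93)
7^16 ≡ 10^2 = 100 ≡ 7 (mod 93)
7^17 = 7^16 · 7^1 ≡ 7 · 7 (mod 93).
7 · 7 = 49 ≡ 49 (mod 93).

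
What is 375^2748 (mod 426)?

2748 in binary is 101010111100, i.e. 2748 = 2048 + 512 + 128 + 32 + 16 + 8 + 4.
375^1 ≡ 375 (mod 426)
375^2 ≡ 375^2 = 140625 ≡ 45 (mod 426)
375^4 ≡ 45^2 = 2025 ≡ 321 (mod 426)
375^8 ≡ 321^2 = 103041 ≡ 375 (mod 426)
375^16 ≡ 375^2 = 140625 ≡ 45 (mod 426)
375^32 ≡ 45^2 = 2025 ≡ 321 (mod 426)
375^64 ≡ 321^2 = 103041 ≡ 375 (mod 426)
375^128 ≡ 375^2 = 140625 ≡ 45 (mod 426)
375^256 ≡ 45^2 = 2025 ≡ 321 (mod 426)
375^512 ≡ 321^2 = 103041 ≡ 375 (mod 426)
375^1024 ≡ 375^2 = 140625 ≡ 45 (mod 426)
375^2048 ≡ 45^2 = 2025 ≡ 321 (mod 426)
375^2748 = 375^2048 × 375^512 × 375^128 × 375^32 × 375^16 × 375^8 × 375^4 ≡ 321 × 375 × 45 × 321 × 45 × 375 × 321 (mod 426).
Accumulate the product:
321 × 375 = 120375 ≡ 243
243 × 45 = 10935 ≡ 285
285 × 321 = 91485 ≡ 321
321 × 45 = 14445 ≡ 387
387 × 375 = 145125 ≡ 285
285 × 321 = 91485 ≡ 321

321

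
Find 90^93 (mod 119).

90^1 ≡ 90 (mod 119)
90^2 ≡ 90^2 = 8100 ≡ 8 (mod 119)
90^4 ≡ 8^2 = 64 (mod 119)
90^8 ≡ 64^2 = 4096 ≡ 50 (mod 119)
90^16 ≡ 50^2 = 2500 ≡ 1 (mod 119)
90^32 ≡ 1^2 = 1 (mod 119)
90^64 ≡ 1^2 = 1 (mod 119)
90^93 = 90^64 * 90^16 * 90^8 * 90^4 * 90^1 ≡ 1 * 1 * 50 * 64 * 90 (mod 119).
Accumulate the product:
1 * 1 = 1
1 * 50 = 50
50 * 64 = 3200 ≡ 106
106 * 90 = 9540 ≡ 20

20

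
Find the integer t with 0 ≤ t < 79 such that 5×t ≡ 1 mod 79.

16

Apply the Euclidean algorithm and back-substitute:
79 = 15×5 + 4
5 = 1×4 + 1
4 = 4×1 + 0
gcd(5, 79) = 1, so the inverse exists.
Bézout: 1 = −1×79 + 16×5.
So 5⁻¹ ≡ 16 (mod 79).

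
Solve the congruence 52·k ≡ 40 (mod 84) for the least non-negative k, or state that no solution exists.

4

gcd(52, 84) = 4, and 4 | 40, so solutions exist.
Divide through by 4: 13·k ≡ 10 (mod 21).
13⁻¹ ≡ 13 (mod 21).
k ≡ 13·10 ≡ 4 (mod 21).
The smallest non-negative solution is k = 4.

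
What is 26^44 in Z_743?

By square-and-multiply:
44 in binary is 101100, i.e. 44 = 32 + 8 + 4.
26^1 ≡ 26 (mod 743)
26^2 ≡ 26^2 = 676 (mod 743)
26^4 ≡ 676^2 = 456976 ≡ 31 (mod 743)
26^8 ≡ 31^2 = 961 ≡ 218 (mod 743)
26^16 ≡ 218^2 = 47524 ≡ 715 (mod 743)
26^32 ≡ 715^2 = 511225 ≡ 41 (mod 743)
26^44 = 26^32 × 26^8 × 26^4 ≡ 41 × 218 × 31 (mod 743).
Accumulate the product:
41 × 218 = 8938 ≡ 22
22 × 31 = 682

682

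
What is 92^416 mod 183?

16

By square-and-multiply:
416 in binary is 110100000, i.e. 416 = 256 + 128 + 32.
92^1 ≡ 92 (mod 183)
92^2 ≡ 92^2 = 8464 ≡ 46 (mod 183)
92^4 ≡ 46^2 = 2116 ≡ 103 (mod 183)
92^8 ≡ 103^2 = 10609 ≡ 178 (mod 183)
92^16 ≡ 178^2 = 31684 ≡ 25 (mod 183)
92^32 ≡ 25^2 = 625 ≡ 76 (mod 183)
92^64 ≡ 76^2 = 5776 ≡ 103 (mod 183)
92^128 ≡ 103^2 = 10609 ≡ 178 (mod 183)
92^256 ≡ 178^2 = 31684 ≡ 25 (mod 183)
92^416 = 92^256 * 92^128 * 92^32 ≡ 25 * 178 * 76 (mod 183).
Accumulate the product:
25 * 178 = 4450 ≡ 58
58 * 76 = 4408 ≡ 16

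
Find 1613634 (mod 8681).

7649

1613634 = 185×8681 + 7649, so 1613634 ≡ 7649 (mod 8681).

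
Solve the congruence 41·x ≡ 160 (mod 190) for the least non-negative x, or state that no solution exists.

gcd(41, 190) = 1, so a unique solution mod 190 exists.
41⁻¹ ≡ 51 (mod 190).
x ≡ 51·160 ≡ 180 (mod 190).

180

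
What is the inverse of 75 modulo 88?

27

88 = 1×75 + 13
75 = 5×13 + 10
13 = 1×10 + 3
10 = 3×3 + 1
3 = 3×1 + 0
gcd(75, 88) = 1, so the inverse exists.
Back-substitute for 1:
1 = 1×10 − 3×3
  = −3×13 + 4×10
  = 4×75 − 23×13
  = −23×88 + 27×75
So 75⁻¹ ≡ 27 (mod 88).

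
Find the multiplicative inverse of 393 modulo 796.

By the extended Euclidean algorithm:
796 = 2×393 + 10
393 = 39×10 + 3
10 = 3×3 + 1
3 = 3×1 + 0
gcd(393, 796) = 1, so the inverse exists.
Bézout: 1 = 118×796 − 239×393.
So 393⁻¹ ≡ −239 ≡ 557 (mod 796).

557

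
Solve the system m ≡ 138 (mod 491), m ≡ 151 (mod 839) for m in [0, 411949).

112577

491⁻¹ mod 839: 491·663 ≡ 1 (mod 839), so 491⁻¹ ≡ 663.
m = 138 + 491·((151 − 138)·663 mod 839) = 138 + 491·229 = 112577.
Check: 112577 mod 491 = 138, 112577 mod 839 = 151. ✓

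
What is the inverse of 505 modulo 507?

Run the extended Euclidean algorithm:
507 = 1*505 + 2
505 = 252*2 + 1
2 = 2*1 + 0
gcd(505, 507) = 1, so the inverse exists.
Back-substitute for 1:
1 = 1*505 − 252*2
  = −252*507 + 253*505
So 505⁻¹ ≡ 253 (mod 507).

253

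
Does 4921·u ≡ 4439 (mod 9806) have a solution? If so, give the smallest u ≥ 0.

519

gcd(4921, 9806) = 1, so a unique solution mod 9806 exists.
4921⁻¹ ≡ 6265 (mod 9806).
u ≡ 6265·4439 ≡ 519 (mod 9806).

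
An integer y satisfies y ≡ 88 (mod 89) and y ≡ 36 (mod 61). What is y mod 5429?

89⁻¹ mod 61: 89*24 ≡ 1 (mod 61), so 89⁻¹ ≡ 24.
y = 88 + 89*((36 − 88)*24 mod 61) = 88 + 89*33 = 3025.
Check: 3025 mod 89 = 88, 3025 mod 61 = 36. ✓

3025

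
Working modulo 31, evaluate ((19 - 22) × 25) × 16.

19 - 22 = -3 ≡ 28 (mod 31)
28 × 25 = 700 ≡ 18 (mod 31)
18 × 16 = 288 ≡ 9 (mod 31)

9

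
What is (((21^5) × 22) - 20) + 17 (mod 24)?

3

(21)^5 ≡ 21 (mod 24)
21 × 22 = 462 ≡ 6 (mod 24)
6 - 20 = -14 ≡ 10 (mod 24)
10 + 17 = 27 ≡ 3 (mod 24)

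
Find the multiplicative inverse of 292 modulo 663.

193

663 = 2·292 + 79
292 = 3·79 + 55
79 = 1·55 + 24
55 = 2·24 + 7
24 = 3·7 + 3
7 = 2·3 + 1
3 = 3·1 + 0
gcd(292, 663) = 1, so the inverse exists.
Back-substitute for 1:
1 = 1·7 − 2·3
  = −2·24 + 7·7
  = 7·55 − 16·24
  = −16·79 + 23·55
  = 23·292 − 85·79
  = −85·663 + 193·292
So 292⁻¹ ≡ 193 (mod 663).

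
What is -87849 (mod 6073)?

3246

-87849 = -15*6073 + 3246, so -87849 ≡ 3246 (mod 6073).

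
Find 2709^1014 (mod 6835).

6046

Compute successive squares:
2709^1 ≡ 2709 (mod 6835)
2709^2 ≡ 2709^2 = 7338681 ≡ 4726 (mod 6835)
2709^4 ≡ 4726^2 = 22335076 ≡ 5131 (mod 6835)
2709^8 ≡ 5131^2 = 26327161 ≡ 5576 (mod 6835)
2709^16 ≡ 5576^2 = 31091776 ≡ 6196 (mod 6835)
2709^32 ≡ 6196^2 = 38390416 ≡ 5056 (mod 6835)
2709^64 ≡ 5056^2 = 25563136 ≡ 236 (mod 6835)
2709^128 ≡ 236^2 = 55696 ≡ 1016 (mod 6835)
2709^256 ≡ 1016^2 = 1032256 ≡ 171 (mod 6835)
2709^512 ≡ 171^2 = 29241 ≡ 1901 (mod 6835)
2709^1014 = 2709^512 × 2709^256 × 2709^128 × 2709^64 × 2709^32 × 2709^16 × 2709^4 × 2709^2 ≡ 1901 × 171 × 1016 × 236 × 5056 × 6196 × 5131 × 4726 (mod 6835).
Accumulate the product:
1901 × 171 = 325071 ≡ 3826
3826 × 1016 = 3887216 ≡ 4936
4936 × 236 = 1164896 ≡ 2946
2946 × 5056 = 14894976 ≡ 1511
1511 × 6196 = 9362156 ≡ 5041
5041 × 5131 = 25865371 ≡ 1731
1731 × 4726 = 8180706 ≡ 6046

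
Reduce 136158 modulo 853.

531

136158 = 159*853 + 531, so 136158 ≡ 531 (mod 853).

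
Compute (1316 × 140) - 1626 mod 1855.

824

1316 × 140 = 184240 ≡ 595 (mod 1855)
595 - 1626 = -1031 ≡ 824 (mod 1855)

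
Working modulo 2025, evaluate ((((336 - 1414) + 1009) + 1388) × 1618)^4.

336 - 1414 = -1078 ≡ 947 (mod 2025)
947 + 1009 = 1956
1956 + 1388 = 3344 ≡ 1319 (mod 2025)
1319 × 1618 = 2134142 ≡ 1817 (mod 2025)
(1817)^4 ≡ 1396 (mod 2025)

1396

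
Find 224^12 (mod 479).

By square-and-multiply:
12 in binary is 1100, i.e. 12 = 8 + 4.
224^1 ≡ 224 (mod 479)
224^2 ≡ 224^2 = 50176 ≡ 360 (mod 479)
224^4 ≡ 360^2 = 129600 ≡ 270 (mod 479)
224^8 ≡ 270^2 = 72900 ≡ 92 (mod 479)
224^12 = 224^8 × 224^4 ≡ 92 × 270 (mod 479).
92 × 270 = 24840 ≡ 411 (mod 479).

411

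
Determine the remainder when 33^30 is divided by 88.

30 in binary is 11110, i.e. 30 = 16 + 8 + 4 + 2.
33^1 ≡ 33 (mod 88)
33^2 ≡ 33^2 = 1089 ≡ 33 (mod 88)
33^4 ≡ 33^2 = 1089 ≡ 33 (mod 88)
33^8 ≡ 33^2 = 1089 ≡ 33 (mod 88)
33^16 ≡ 33^2 = 1089 ≡ 33 (mod 88)
33^30 = 33^16 * 33^8 * 33^4 * 33^2 ≡ 33 * 33 * 33 * 33 (mod 88).
Accumulate the product:
33 * 33 = 1089 ≡ 33
33 * 33 = 1089 ≡ 33
33 * 33 = 1089 ≡ 33

33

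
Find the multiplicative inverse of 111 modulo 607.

175

607 = 5×111 + 52
111 = 2×52 + 7
52 = 7×7 + 3
7 = 2×3 + 1
3 = 3×1 + 0
gcd(111, 607) = 1, so the inverse exists.
Bézout: 1 = −32×607 + 175×111.
So 111⁻¹ ≡ 175 (mod 607).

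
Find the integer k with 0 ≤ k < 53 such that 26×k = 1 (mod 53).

51

Apply the Euclidean algorithm and back-substitute:
53 = 2·26 + 1
26 = 26·1 + 0
gcd(26, 53) = 1, so the inverse exists.
Back-substitute for 1:
1 = 1·53 − 2·26
So 26⁻¹ ≡ −2 ≡ 51 (mod 53).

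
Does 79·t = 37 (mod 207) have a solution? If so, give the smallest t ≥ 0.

gcd(79, 207) = 1, so a unique solution mod 207 exists.
79⁻¹ ≡ 76 (mod 207).
t ≡ 76·37 ≡ 121 (mod 207).

121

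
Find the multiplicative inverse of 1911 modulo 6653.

2249

6653 = 3*1911 + 920
1911 = 2*920 + 71
920 = 12*71 + 68
71 = 1*68 + 3
68 = 22*3 + 2
3 = 1*2 + 1
2 = 2*1 + 0
gcd(1911, 6653) = 1, so the inverse exists.
Bézout: 1 = −646*6653 + 2249*1911.
So 1911⁻¹ ≡ 2249 (mod 6653).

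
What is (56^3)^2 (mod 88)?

(56)^3 ≡ 56 (mod 88)
(56)^2 ≡ 56 (mod 88)

56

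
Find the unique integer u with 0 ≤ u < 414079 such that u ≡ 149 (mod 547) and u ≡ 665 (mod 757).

547⁻¹ mod 757: 547·155 ≡ 1 (mod 757), so 547⁻¹ ≡ 155.
u = 149 + 547·((665 − 149)·155 mod 757) = 149 + 547·495 = 270914.

270914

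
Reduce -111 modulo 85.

-111 = -2·85 + 59, so -111 ≡ 59 (mod 85).

59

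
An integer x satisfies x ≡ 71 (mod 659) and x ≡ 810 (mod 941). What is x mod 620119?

589876

659⁻¹ mod 941: 659*317 ≡ 1 (mod 941), so 659⁻¹ ≡ 317.
x = 71 + 659*((810 − 71)*317 mod 941) = 71 + 659*895 = 589876.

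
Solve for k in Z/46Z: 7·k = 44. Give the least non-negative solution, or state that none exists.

gcd(7, 46) = 1, so a unique solution mod 46 exists.
7⁻¹ ≡ 33 (mod 46).
k ≡ 33·44 ≡ 26 (mod 46).

26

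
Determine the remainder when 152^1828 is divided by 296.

152^1 ≡ 152 (mod 296)
152^2 ≡ 152^2 = 23104 ≡ 16 (mod 296)
152^4 ≡ 16^2 = 256 (mod 296)
152^8 ≡ 256^2 = 65536 ≡ 120 (mod 296)
152^16 ≡ 120^2 = 14400 ≡ 192 (mod 296)
152^32 ≡ 192^2 = 36864 ≡ 160 (mod 296)
152^64 ≡ 160^2 = 25600 ≡ 144 (mod 296)
152^128 ≡ 144^2 = 20736 ≡ 16 (mod 296)
152^256 ≡ 16^2 = 256 (mod 296)
152^512 ≡ 256^2 = 65536 ≡ 120 (mod 296)
152^1024 ≡ 120^2 = 14400 ≡ 192 (mod 296)
152^1828 = 152^1024 × 152^512 × 152^256 × 152^32 × 152^4 ≡ 192 × 120 × 256 × 160 × 256 (mod 296).
Accumulate the product:
192 × 120 = 23040 ≡ 248
248 × 256 = 63488 ≡ 144
144 × 160 = 23040 ≡ 248
248 × 256 = 63488 ≡ 144

144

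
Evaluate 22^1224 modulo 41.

22^1 ≡ 22 (mod 41)
22^2 ≡ 22^2 = 484 ≡ 33 (mod 41)
22^4 ≡ 33^2 = 1089 ≡ 23 (mod 41)
22^8 ≡ 23^2 = 529 ≡ 37 (mod 41)
22^16 ≡ 37^2 = 1369 ≡ 16 (mod 41)
22^32 ≡ 16^2 = 256 ≡ 10 (mod 41)
22^64 ≡ 10^2 = 100 ≡ 18 (mod 41)
22^128 ≡ 18^2 = 324 ≡ 37 (mod 41)
22^256 ≡ 37^2 = 1369 ≡ 16 (mod 41)
22^512 ≡ 16^2 = 256 ≡ 10 (mod 41)
22^1024 ≡ 10^2 = 100 ≡ 18 (mod 41)
22^1224 = 22^1024 · 22^128 · 22^64 · 22^8 ≡ 18 · 37 · 18 · 37 (mod 41).
Accumulate the product:
18 · 37 = 666 ≡ 10
10 · 18 = 180 ≡ 16
16 · 37 = 592 ≡ 18

18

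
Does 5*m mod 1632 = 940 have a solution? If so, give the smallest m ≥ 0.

gcd(5, 1632) = 1, so a unique solution mod 1632 exists.
5⁻¹ ≡ 653 (mod 1632).
m ≡ 653*940 ≡ 188 (mod 1632).

188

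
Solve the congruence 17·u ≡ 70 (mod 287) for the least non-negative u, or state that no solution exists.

gcd(17, 287) = 1, so a unique solution mod 287 exists.
17⁻¹ ≡ 152 (mod 287).
u ≡ 152·70 ≡ 21 (mod 287).

21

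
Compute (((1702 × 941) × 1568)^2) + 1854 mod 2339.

1702 × 941 = 1601582 ≡ 1706 (mod 2339)
1706 × 1568 = 2675008 ≡ 1531 (mod 2339)
(1531)^2 ≡ 283 (mod 2339)
283 + 1854 = 2137

2137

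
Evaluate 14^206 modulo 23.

206 in binary is 11001110, i.e. 206 = 128 + 64 + 8 + 4 + 2.
14^1 ≡ 14 (mod 23)
14^2 ≡ 14^2 = 196 ≡ 12 (mod 23)
14^4 ≡ 12^2 = 144 ≡ 6 (mod 23)
14^8 ≡ 6^2 = 36 ≡ 13 (mod 23)
14^16 ≡ 13^2 = 169 ≡ 8 (mod 23)
14^32 ≡ 8^2 = 64 ≡ 18 (mod 23)
14^64 ≡ 18^2 = 324 ≡ 2 (mod 23)
14^128 ≡ 2^2 = 4 (mod 23)
14^206 = 14^128 × 14^64 × 14^8 × 14^4 × 14^2 ≡ 4 × 2 × 13 × 6 × 12 (mod 23).
Accumulate the product:
4 × 2 = 8
8 × 13 = 104 ≡ 12
12 × 6 = 72 ≡ 3
3 × 12 = 36 ≡ 13

13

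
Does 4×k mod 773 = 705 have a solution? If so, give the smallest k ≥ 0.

gcd(4, 773) = 1, so a unique solution mod 773 exists.
4⁻¹ ≡ 580 (mod 773).
k ≡ 580×705 ≡ 756 (mod 773).

756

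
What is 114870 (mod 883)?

114870 = 130×883 + 80, so 114870 ≡ 80 (mod 883).

80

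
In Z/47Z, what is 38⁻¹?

Apply the Euclidean algorithm and back-substitute:
47 = 1*38 + 9
38 = 4*9 + 2
9 = 4*2 + 1
2 = 2*1 + 0
gcd(38, 47) = 1, so the inverse exists.
Bézout: 1 = 17*47 − 21*38.
So 38⁻¹ ≡ −21 ≡ 26 (mod 47).

26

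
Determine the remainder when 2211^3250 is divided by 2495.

2276

3250 in binary is 110010110010, i.e. 3250 = 2048 + 1024 + 128 + 32 + 16 + 2.
2211^1 ≡ 2211 (mod 2495)
2211^2 ≡ 2211^2 = 4888521 ≡ 816 (mod 2495)
2211^4 ≡ 816^2 = 665856 ≡ 2186 (mod 2495)
2211^8 ≡ 2186^2 = 4778596 ≡ 671 (mod 2495)
2211^16 ≡ 671^2 = 450241 ≡ 1141 (mod 2495)
2211^32 ≡ 1141^2 = 1301881 ≡ 1986 (mod 2495)
2211^64 ≡ 1986^2 = 3944196 ≡ 2096 (mod 2495)
2211^128 ≡ 2096^2 = 4393216 ≡ 2016 (mod 2495)
2211^256 ≡ 2016^2 = 4064256 ≡ 2396 (mod 2495)
2211^512 ≡ 2396^2 = 5740816 ≡ 2316 (mod 2495)
2211^1024 ≡ 2316^2 = 5363856 ≡ 2101 (mod 2495)
2211^2048 ≡ 2101^2 = 4414201 ≡ 546 (mod 2495)
2211^3250 = 2211^2048 × 2211^1024 × 2211^128 × 2211^32 × 2211^16 × 2211^2 ≡ 546 × 2101 × 2016 × 1986 × 1141 × 816 (mod 2495).
Accumulate the product:
546 × 2101 = 1147146 ≡ 1941
1941 × 2016 = 3913056 ≡ 896
896 × 1986 = 1779456 ≡ 521
521 × 1141 = 594461 ≡ 651
651 × 816 = 531216 ≡ 2276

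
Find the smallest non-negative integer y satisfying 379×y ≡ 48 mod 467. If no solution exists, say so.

gcd(379, 467) = 1, so a unique solution mod 467 exists.
379⁻¹ ≡ 398 (mod 467).
y ≡ 398×48 ≡ 424 (mod 467).

424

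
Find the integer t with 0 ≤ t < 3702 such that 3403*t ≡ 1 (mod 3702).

3702 = 1·3403 + 299
3403 = 11·299 + 114
299 = 2·114 + 71
114 = 1·71 + 43
71 = 1·43 + 28
43 = 1·28 + 15
28 = 1·15 + 13
15 = 1·13 + 2
13 = 6·2 + 1
2 = 2·1 + 0
gcd(3403, 3702) = 1, so the inverse exists.
Bézout: 1 = 1582·3702 − 1721·3403.
So 3403⁻¹ ≡ −1721 ≡ 1981 (mod 3702).

1981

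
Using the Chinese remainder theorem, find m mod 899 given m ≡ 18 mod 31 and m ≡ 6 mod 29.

731

31⁻¹ mod 29: 31·15 ≡ 1 (mod 29), so 31⁻¹ ≡ 15.
m = 18 + 31·((6 − 18)·15 mod 29) = 18 + 31·23 = 731.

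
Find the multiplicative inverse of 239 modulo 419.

277

419 = 1·239 + 180
239 = 1·180 + 59
180 = 3·59 + 3
59 = 19·3 + 2
3 = 1·2 + 1
2 = 2·1 + 0
gcd(239, 419) = 1, so the inverse exists.
Back-substitute for 1:
1 = 1·3 − 1·2
  = −1·59 + 20·3
  = 20·180 − 61·59
  = −61·239 + 81·180
  = 81·419 − 142·239
So 239⁻¹ ≡ −142 ≡ 277 (mod 419).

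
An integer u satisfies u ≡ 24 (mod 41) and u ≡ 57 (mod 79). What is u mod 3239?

41⁻¹ mod 79: 41·27 ≡ 1 (mod 79), so 41⁻¹ ≡ 27.
u = 24 + 41·((57 − 24)·27 mod 79) = 24 + 41·22 = 926.

926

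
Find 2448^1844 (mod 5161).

Using repeated squaring:
1844 in binary is 11100110100, i.e. 1844 = 1024 + 512 + 256 + 32 + 16 + 4.
2448^1 ≡ 2448 (mod 5161)
2448^2 ≡ 2448^2 = 5992704 ≡ 783 (mod 5161)
2448^4 ≡ 783^2 = 613089 ≡ 4091 (mod 5161)
2448^8 ≡ 4091^2 = 16736281 ≡ 4319 (mod 5161)
2448^16 ≡ 4319^2 = 18653761 ≡ 1907 (mod 5161)
2448^32 ≡ 1907^2 = 3636649 ≡ 3305 (mod 5161)
2448^64 ≡ 3305^2 = 10923025 ≡ 2349 (mod 5161)
2448^128 ≡ 2349^2 = 5517801 ≡ 692 (mod 5161)
2448^256 ≡ 692^2 = 478864 ≡ 4052 (mod 5161)
2448^512 ≡ 4052^2 = 16418704 ≡ 1563 (mod 5161)
2448^1024 ≡ 1563^2 = 2442969 ≡ 1816 (mod 5161)
2448^1844 = 2448^1024 · 2448^512 · 2448^256 · 2448^32 · 2448^16 · 2448^4 ≡ 1816 · 1563 · 4052 · 3305 · 1907 · 4091 (mod 5161).
Accumulate the product:
1816 · 1563 = 2838408 ≡ 5019
5019 · 4052 = 20336988 ≡ 2648
2648 · 3305 = 8751640 ≡ 3745
3745 · 1907 = 7141715 ≡ 4052
4052 · 4091 = 16576732 ≡ 4761

4761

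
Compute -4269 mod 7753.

-4269 = -1·7753 + 3484, so -4269 ≡ 3484 (mod 7753).

3484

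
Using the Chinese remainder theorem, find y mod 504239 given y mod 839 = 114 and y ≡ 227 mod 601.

2631

839⁻¹ mod 601: 839·250 ≡ 1 (mod 601), so 839⁻¹ ≡ 250.
y = 114 + 839·((227 − 114)·250 mod 601) = 114 + 839·3 = 2631.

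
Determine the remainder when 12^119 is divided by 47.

119 in binary is 1110111, i.e. 119 = 64 + 32 + 16 + 4 + 2 + 1.
12^1 ≡ 12 (mod 47)
12^2 ≡ 12^2 = 144 ≡ 3 (mod 47)
12^4 ≡ 3^2 = 9 (mod 47)
12^8 ≡ 9^2 = 81 ≡ 34 (mod 47)
12^16 ≡ 34^2 = 1156 ≡ 28 (mod 47)
12^32 ≡ 28^2 = 784 ≡ 32 (mod 47)
12^64 ≡ 32^2 = 1024 ≡ 37 (mod 47)
12^119 = 12^64 · 12^32 · 12^16 · 12^4 · 12^2 · 12^1 ≡ 37 · 32 · 28 · 9 · 3 · 12 (mod 47).
Accumulate the product:
37 · 32 = 1184 ≡ 9
9 · 28 = 252 ≡ 17
17 · 9 = 153 ≡ 12
12 · 3 = 36
36 · 12 = 432 ≡ 9

9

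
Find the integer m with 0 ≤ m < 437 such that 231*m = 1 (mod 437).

70

Run the extended Euclidean algorithm:
437 = 1*231 + 206
231 = 1*206 + 25
206 = 8*25 + 6
25 = 4*6 + 1
6 = 6*1 + 0
gcd(231, 437) = 1, so the inverse exists.
Back-substitute for 1:
1 = 1*25 − 4*6
  = −4*206 + 33*25
  = 33*231 − 37*206
  = −37*437 + 70*231
So 231⁻¹ ≡ 70 (mod 437).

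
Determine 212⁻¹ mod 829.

262

By the extended Euclidean algorithm:
829 = 3×212 + 193
212 = 1×193 + 19
193 = 10×19 + 3
19 = 6×3 + 1
3 = 3×1 + 0
gcd(212, 829) = 1, so the inverse exists.
Back-substitute for 1:
1 = 1×19 − 6×3
  = −6×193 + 61×19
  = 61×212 − 67×193
  = −67×829 + 262×212
So 212⁻¹ ≡ 262 (mod 829).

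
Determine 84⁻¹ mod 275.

275 = 3*84 + 23
84 = 3*23 + 15
23 = 1*15 + 8
15 = 1*8 + 7
8 = 1*7 + 1
7 = 7*1 + 0
gcd(84, 275) = 1, so the inverse exists.
Back-substitute for 1:
1 = 1*8 − 1*7
  = −1*15 + 2*8
  = 2*23 − 3*15
  = −3*84 + 11*23
  = 11*275 − 36*84
So 84⁻¹ ≡ −36 ≡ 239 (mod 275).

239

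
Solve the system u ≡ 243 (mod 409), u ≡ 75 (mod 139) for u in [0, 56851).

8832

409⁻¹ mod 139: 409·52 ≡ 1 (mod 139), so 409⁻¹ ≡ 52.
u = 243 + 409·((75 − 243)·52 mod 139) = 243 + 409·21 = 8832.
Check: 8832 mod 409 = 243, 8832 mod 139 = 75. ✓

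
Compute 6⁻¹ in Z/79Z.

66

Run the extended Euclidean algorithm:
79 = 13·6 + 1
6 = 6·1 + 0
gcd(6, 79) = 1, so the inverse exists.
Back-substitute for 1:
1 = 1·79 − 13·6
So 6⁻¹ ≡ −13 ≡ 66 (mod 79).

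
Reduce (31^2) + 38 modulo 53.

(31)^2 ≡ 7 (mod 53)
7 + 38 = 45

45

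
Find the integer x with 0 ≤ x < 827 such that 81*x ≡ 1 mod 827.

194

Apply the Euclidean algorithm and back-substitute:
827 = 10*81 + 17
81 = 4*17 + 13
17 = 1*13 + 4
13 = 3*4 + 1
4 = 4*1 + 0
gcd(81, 827) = 1, so the inverse exists.
Back-substitute for 1:
1 = 1*13 − 3*4
  = −3*17 + 4*13
  = 4*81 − 19*17
  = −19*827 + 194*81
So 81⁻¹ ≡ 194 (mod 827).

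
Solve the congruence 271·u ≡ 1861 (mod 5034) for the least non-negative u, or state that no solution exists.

gcd(271, 5034) = 1, so a unique solution mod 5034 exists.
271⁻¹ ≡ 613 (mod 5034).
u ≡ 613·1861 ≡ 3109 (mod 5034).

3109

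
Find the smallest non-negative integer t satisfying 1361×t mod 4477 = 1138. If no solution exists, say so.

1014

gcd(1361, 4477) = 1, so a unique solution mod 4477 exists.
1361⁻¹ ≡ 4352 (mod 4477).
t ≡ 4352×1138 ≡ 1014 (mod 4477).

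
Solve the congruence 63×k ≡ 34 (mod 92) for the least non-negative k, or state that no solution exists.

2

gcd(63, 92) = 1, so a unique solution mod 92 exists.
63⁻¹ ≡ 19 (mod 92).
k ≡ 19×34 ≡ 2 (mod 92).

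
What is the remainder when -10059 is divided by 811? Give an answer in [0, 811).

-10059 = -13×811 + 484, so -10059 ≡ 484 (mod 811).

484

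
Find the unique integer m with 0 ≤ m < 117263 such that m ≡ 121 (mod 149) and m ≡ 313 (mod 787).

30219

149⁻¹ mod 787: 149*206 ≡ 1 (mod 787), so 149⁻¹ ≡ 206.
m = 121 + 149*((313 − 121)*206 mod 787) = 121 + 149*202 = 30219.
Check: 30219 mod 149 = 121, 30219 mod 787 = 313. ✓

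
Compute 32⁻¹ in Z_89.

64

Run the extended Euclidean algorithm:
89 = 2*32 + 25
32 = 1*25 + 7
25 = 3*7 + 4
7 = 1*4 + 3
4 = 1*3 + 1
3 = 3*1 + 0
gcd(32, 89) = 1, so the inverse exists.
Bézout: 1 = 9*89 − 25*32.
So 32⁻¹ ≡ −25 ≡ 64 (mod 89).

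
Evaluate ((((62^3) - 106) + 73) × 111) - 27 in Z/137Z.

128

(62)^3 ≡ 85 (mod 137)
85 - 106 = -21 ≡ 116 (mod 137)
116 + 73 = 189 ≡ 52 (mod 137)
52 × 111 = 5772 ≡ 18 (mod 137)
18 - 27 = -9 ≡ 128 (mod 137)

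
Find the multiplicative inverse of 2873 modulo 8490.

4607

8490 = 2·2873 + 2744
2873 = 1·2744 + 129
2744 = 21·129 + 35
129 = 3·35 + 24
35 = 1·24 + 11
24 = 2·11 + 2
11 = 5·2 + 1
2 = 2·1 + 0
gcd(2873, 8490) = 1, so the inverse exists.
Back-substitute for 1:
1 = 1·11 − 5·2
  = −5·24 + 11·11
  = 11·35 − 16·24
  = −16·129 + 59·35
  = 59·2744 − 1255·129
  = −1255·2873 + 1314·2744
  = 1314·8490 − 3883·2873
So 2873⁻¹ ≡ −3883 ≡ 4607 (mod 8490).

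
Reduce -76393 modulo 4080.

1127

-76393 = -19*4080 + 1127, so -76393 ≡ 1127 (mod 4080).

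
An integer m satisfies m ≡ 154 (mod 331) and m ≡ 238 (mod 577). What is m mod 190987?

149104

331⁻¹ mod 577: 331·129 ≡ 1 (mod 577), so 331⁻¹ ≡ 129.
m = 154 + 331·((238 − 154)·129 mod 577) = 154 + 331·450 = 149104.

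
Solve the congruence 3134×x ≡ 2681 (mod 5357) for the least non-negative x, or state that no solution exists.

1917

gcd(3134, 5357) = 1, so a unique solution mod 5357 exists.
3134⁻¹ ≡ 3981 (mod 5357).
x ≡ 3981×2681 ≡ 1917 (mod 5357).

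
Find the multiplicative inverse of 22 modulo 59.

Apply the Euclidean algorithm and back-substitute:
59 = 2·22 + 15
22 = 1·15 + 7
15 = 2·7 + 1
7 = 7·1 + 0
gcd(22, 59) = 1, so the inverse exists.
Back-substitute for 1:
1 = 1·15 − 2·7
  = −2·22 + 3·15
  = 3·59 − 8·22
So 22⁻¹ ≡ −8 ≡ 51 (mod 59).

51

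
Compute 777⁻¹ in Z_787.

236

787 = 1*777 + 10
777 = 77*10 + 7
10 = 1*7 + 3
7 = 2*3 + 1
3 = 3*1 + 0
gcd(777, 787) = 1, so the inverse exists.
Bézout: 1 = −233*787 + 236*777.
So 777⁻¹ ≡ 236 (mod 787).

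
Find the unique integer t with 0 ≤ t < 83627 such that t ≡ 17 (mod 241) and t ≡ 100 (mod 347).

241⁻¹ mod 347: 241×36 ≡ 1 (mod 347), so 241⁻¹ ≡ 36.
t = 17 + 241×((100 − 17)×36 mod 347) = 17 + 241×212 = 51109.

51109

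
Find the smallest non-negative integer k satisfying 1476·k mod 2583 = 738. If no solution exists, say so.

gcd(1476, 2583) = 369, and 369 | 738, so solutions exist.
Divide through by 369: 4·k ≡ 2 (mod 7).
4⁻¹ ≡ 2 (mod 7).
k ≡ 2·2 ≡ 4 (mod 7).
The smallest non-negative solution is k = 4.

4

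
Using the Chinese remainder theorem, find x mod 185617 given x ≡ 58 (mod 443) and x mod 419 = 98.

443⁻¹ mod 419: 443*227 ≡ 1 (mod 419), so 443⁻¹ ≡ 227.
x = 58 + 443*((98 − 58)*227 mod 419) = 58 + 443*281 = 124541.
Check: 124541 mod 443 = 58, 124541 mod 419 = 98. ✓

124541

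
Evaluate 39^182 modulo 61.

57

Using repeated squaring:
39^1 ≡ 39 (mod 61)
39^2 ≡ 39^2 = 1521 ≡ 57 (mod 61)
39^4 ≡ 57^2 = 3249 ≡ 16 (mod 61)
39^8 ≡ 16^2 = 256 ≡ 12 (mod 61)
39^16 ≡ 12^2 = 144 ≡ 22 (mod 61)
39^32 ≡ 22^2 = 484 ≡ 57 (mod 61)
39^64 ≡ 57^2 = 3249 ≡ 16 (mod 61)
39^128 ≡ 16^2 = 256 ≡ 12 (mod 61)
39^182 = 39^128 · 39^32 · 39^16 · 39^4 · 39^2 ≡ 12 · 57 · 22 · 16 · 57 (mod 61).
Accumulate the product:
12 · 57 = 684 ≡ 13
13 · 22 = 286 ≡ 42
42 · 16 = 672 ≡ 1
1 · 57 = 57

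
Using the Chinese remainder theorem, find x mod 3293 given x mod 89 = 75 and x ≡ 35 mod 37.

2033

89⁻¹ mod 37: 89·5 ≡ 1 (mod 37), so 89⁻¹ ≡ 5.
x = 75 + 89·((35 − 75)·5 mod 37) = 75 + 89·22 = 2033.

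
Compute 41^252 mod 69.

Using repeated squaring:
252 in binary is 11111100, i.e. 252 = 128 + 64 + 32 + 16 + 8 + 4.
41^1 ≡ 41 (mod 69)
41^2 ≡ 41^2 = 1681 ≡ 25 (mod 69)
41^4 ≡ 25^2 = 625 ≡ 4 (mod 69)
41^8 ≡ 4^2 = 16 (mod 69)
41^16 ≡ 16^2 = 256 ≡ 49 (mod 69)
41^32 ≡ 49^2 = 2401 ≡ 55 (mod 69)
41^64 ≡ 55^2 = 3025 ≡ 58 (mod 69)
41^128 ≡ 58^2 = 3364 ≡ 52 (mod 69)
41^252 = 41^128 · 41^64 · 41^32 · 41^16 · 41^8 · 41^4 ≡ 52 · 58 · 55 · 49 · 16 · 4 (mod 69).
Accumulate the product:
52 · 58 = 3016 ≡ 49
49 · 55 = 2695 ≡ 4
4 · 49 = 196 ≡ 58
58 · 16 = 928 ≡ 31
31 · 4 = 124 ≡ 55

55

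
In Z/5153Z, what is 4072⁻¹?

2965

Apply the Euclidean algorithm and back-substitute:
5153 = 1*4072 + 1081
4072 = 3*1081 + 829
1081 = 1*829 + 252
829 = 3*252 + 73
252 = 3*73 + 33
73 = 2*33 + 7
33 = 4*7 + 5
7 = 1*5 + 2
5 = 2*2 + 1
2 = 2*1 + 0
gcd(4072, 5153) = 1, so the inverse exists.
Back-substitute for 1:
1 = 1*5 − 2*2
  = −2*7 + 3*5
  = 3*33 − 14*7
  = −14*73 + 31*33
  = 31*252 − 107*73
  = −107*829 + 352*252
  = 352*1081 − 459*829
  = −459*4072 + 1729*1081
  = 1729*5153 − 2188*4072
So 4072⁻¹ ≡ −2188 ≡ 2965 (mod 5153).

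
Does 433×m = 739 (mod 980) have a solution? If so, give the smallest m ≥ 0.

gcd(433, 980) = 1, so a unique solution mod 980 exists.
433⁻¹ ≡ 937 (mod 980).
m ≡ 937×739 ≡ 563 (mod 980).

563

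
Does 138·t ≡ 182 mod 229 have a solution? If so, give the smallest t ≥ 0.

gcd(138, 229) = 1, so a unique solution mod 229 exists.
138⁻¹ ≡ 78 (mod 229).
t ≡ 78·182 ≡ 227 (mod 229).

227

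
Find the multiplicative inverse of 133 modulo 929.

468

Apply the Euclidean algorithm and back-substitute:
929 = 6×133 + 131
133 = 1×131 + 2
131 = 65×2 + 1
2 = 2×1 + 0
gcd(133, 929) = 1, so the inverse exists.
Back-substitute for 1:
1 = 1×131 − 65×2
  = −65×133 + 66×131
  = 66×929 − 461×133
So 133⁻¹ ≡ −461 ≡ 468 (mod 929).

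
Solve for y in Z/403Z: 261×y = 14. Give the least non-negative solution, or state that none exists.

gcd(261, 403) = 1, so a unique solution mod 403 exists.
261⁻¹ ≡ 105 (mod 403).
y ≡ 105×14 ≡ 261 (mod 403).

261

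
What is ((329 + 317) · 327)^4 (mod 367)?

291

329 + 317 = 646 ≡ 279 (mod 367)
279 · 327 = 91233 ≡ 217 (mod 367)
(217)^4 ≡ 291 (mod 367)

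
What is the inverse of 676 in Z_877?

829

Apply the Euclidean algorithm and back-substitute:
877 = 1·676 + 201
676 = 3·201 + 73
201 = 2·73 + 55
73 = 1·55 + 18
55 = 3·18 + 1
18 = 18·1 + 0
gcd(676, 877) = 1, so the inverse exists.
Back-substitute for 1:
1 = 1·55 − 3·18
  = −3·73 + 4·55
  = 4·201 − 11·73
  = −11·676 + 37·201
  = 37·877 − 48·676
So 676⁻¹ ≡ −48 ≡ 829 (mod 877).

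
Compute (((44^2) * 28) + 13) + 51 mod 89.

71

(44)^2 ≡ 67 (mod 89)
67 * 28 = 1876 ≡ 7 (mod 89)
7 + 13 = 20
20 + 51 = 71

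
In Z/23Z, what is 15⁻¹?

23 = 1*15 + 8
15 = 1*8 + 7
8 = 1*7 + 1
7 = 7*1 + 0
gcd(15, 23) = 1, so the inverse exists.
Bézout: 1 = 2*23 − 3*15.
So 15⁻¹ ≡ −3 ≡ 20 (mod 23).

20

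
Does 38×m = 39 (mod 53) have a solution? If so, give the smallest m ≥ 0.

gcd(38, 53) = 1, so a unique solution mod 53 exists.
38⁻¹ ≡ 7 (mod 53).
m ≡ 7×39 ≡ 8 (mod 53).

8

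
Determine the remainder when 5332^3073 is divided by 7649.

By square-and-multiply:
3073 in binary is 110000000001, i.e. 3073 = 2048 + 1024 + 1.
5332^1 ≡ 5332 (mod 7649)
5332^2 ≡ 5332^2 = 28430224 ≡ 6540 (mod 7649)
5332^4 ≡ 6540^2 = 42771600 ≡ 6041 (mod 7649)
5332^8 ≡ 6041^2 = 36493681 ≡ 302 (mod 7649)
5332^16 ≡ 302^2 = 91204 ≡ 7065 (mod 7649)
5332^32 ≡ 7065^2 = 49914225 ≡ 4500 (mod 7649)
5332^64 ≡ 4500^2 = 20250000 ≡ 3097 (mod 7649)
5332^128 ≡ 3097^2 = 9591409 ≡ 7212 (mod 7649)
5332^256 ≡ 7212^2 = 52012944 ≡ 7393 (mod 7649)
5332^512 ≡ 7393^2 = 54656449 ≡ 4344 (mod 7649)
5332^1024 ≡ 4344^2 = 18870336 ≡ 253 (mod 7649)
5332^2048 ≡ 253^2 = 64009 ≡ 2817 (mod 7649)
5332^3073 = 5332^2048 × 5332^1024 × 5332^1 ≡ 2817 × 253 × 5332 (mod 7649).
Accumulate the product:
2817 × 253 = 712701 ≡ 1344
1344 × 5332 = 7166208 ≡ 6744

6744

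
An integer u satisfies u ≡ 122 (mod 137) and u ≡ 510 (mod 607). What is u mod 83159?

137⁻¹ mod 607: 137×288 ≡ 1 (mod 607), so 137⁻¹ ≡ 288.
u = 122 + 137×((510 − 122)×288 mod 607) = 122 + 137×56 = 7794.

7794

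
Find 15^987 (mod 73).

66

By square-and-multiply:
987 in binary is 1111011011, i.e. 987 = 512 + 256 + 128 + 64 + 16 + 8 + 2 + 1.
15^1 ≡ 15 (mod 73)
15^2 ≡ 15^2 = 225 ≡ 6 (mod 73)
15^4 ≡ 6^2 = 36 (mod 73)
15^8 ≡ 36^2 = 1296 ≡ 55 (mod 73)
15^16 ≡ 55^2 = 3025 ≡ 32 (mod 73)
15^32 ≡ 32^2 = 1024 ≡ 2 (mod 73)
15^64 ≡ 2^2 = 4 (mod 73)
15^128 ≡ 4^2 = 16 (mod 73)
15^256 ≡ 16^2 = 256 ≡ 37 (mod 73)
15^512 ≡ 37^2 = 1369 ≡ 55 (mod 73)
15^987 = 15^512 * 15^256 * 15^128 * 15^64 * 15^16 * 15^8 * 15^2 * 15^1 ≡ 55 * 37 * 16 * 4 * 32 * 55 * 6 * 15 (mod 73).
Accumulate the product:
55 * 37 = 2035 ≡ 64
64 * 16 = 1024 ≡ 2
2 * 4 = 8
8 * 32 = 256 ≡ 37
37 * 55 = 2035 ≡ 64
64 * 6 = 384 ≡ 19
19 * 15 = 285 ≡ 66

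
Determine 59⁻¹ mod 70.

19

Apply the Euclidean algorithm and back-substitute:
70 = 1·59 + 11
59 = 5·11 + 4
11 = 2·4 + 3
4 = 1·3 + 1
3 = 3·1 + 0
gcd(59, 70) = 1, so the inverse exists.
Back-substitute for 1:
1 = 1·4 − 1·3
  = −1·11 + 3·4
  = 3·59 − 16·11
  = −16·70 + 19·59
So 59⁻¹ ≡ 19 (mod 70).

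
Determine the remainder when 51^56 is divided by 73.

51^1 ≡ 51 (mod 73)
51^2 ≡ 51^2 = 2601 ≡ 46 (mod 73)
51^4 ≡ 46^2 = 2116 ≡ 72 (mod 73)
51^8 ≡ 72^2 = 5184 ≡ 1 (mod 73)
51^16 ≡ 1^2 = 1 (mod 73)
51^32 ≡ 1^2 = 1 (mod 73)
51^56 = 51^32 × 51^16 × 51^8 ≡ 1 × 1 × 1 (mod 73).
Accumulate the product:
1 × 1 = 1
1 × 1 = 1

1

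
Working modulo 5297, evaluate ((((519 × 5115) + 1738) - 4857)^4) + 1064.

4497

519 × 5115 = 2654685 ≡ 888 (mod 5297)
888 + 1738 = 2626
2626 - 4857 = -2231 ≡ 3066 (mod 5297)
(3066)^4 ≡ 3433 (mod 5297)
3433 + 1064 = 4497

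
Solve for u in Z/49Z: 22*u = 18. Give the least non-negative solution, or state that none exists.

32

gcd(22, 49) = 1, so a unique solution mod 49 exists.
22⁻¹ ≡ 29 (mod 49).
u ≡ 29*18 ≡ 32 (mod 49).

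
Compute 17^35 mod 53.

By square-and-multiply:
35 in binary is 100011, i.e. 35 = 32 + 2 + 1.
17^1 ≡ 17 (mod 53)
17^2 ≡ 17^2 = 289 ≡ 24 (mod 53)
17^4 ≡ 24^2 = 576 ≡ 46 (mod 53)
17^8 ≡ 46^2 = 2116 ≡ 49 (mod 53)
17^16 ≡ 49^2 = 2401 ≡ 16 (mod 53)
17^32 ≡ 16^2 = 256 ≡ 44 (mod 53)
17^35 = 17^32 × 17^2 × 17^1 ≡ 44 × 24 × 17 (mod 53).
Accumulate the product:
44 × 24 = 1056 ≡ 49
49 × 17 = 833 ≡ 38

38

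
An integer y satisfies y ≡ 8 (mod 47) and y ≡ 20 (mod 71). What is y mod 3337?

47⁻¹ mod 71: 47*68 ≡ 1 (mod 71), so 47⁻¹ ≡ 68.
y = 8 + 47*((20 − 8)*68 mod 71) = 8 + 47*35 = 1653.

1653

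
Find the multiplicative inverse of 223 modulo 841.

By the extended Euclidean algorithm:
841 = 3×223 + 172
223 = 1×172 + 51
172 = 3×51 + 19
51 = 2×19 + 13
19 = 1×13 + 6
13 = 2×6 + 1
6 = 6×1 + 0
gcd(223, 841) = 1, so the inverse exists.
Back-substitute for 1:
1 = 1×13 − 2×6
  = −2×19 + 3×13
  = 3×51 − 8×19
  = −8×172 + 27×51
  = 27×223 − 35×172
  = −35×841 + 132×223
So 223⁻¹ ≡ 132 (mod 841).

132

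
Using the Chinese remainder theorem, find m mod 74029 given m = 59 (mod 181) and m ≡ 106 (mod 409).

73726

181⁻¹ mod 409: 181×174 ≡ 1 (mod 409), so 181⁻¹ ≡ 174.
m = 59 + 181×((106 − 59)×174 mod 409) = 59 + 181×407 = 73726.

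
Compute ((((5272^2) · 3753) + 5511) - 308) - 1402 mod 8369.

(5272)^2 ≡ 535 (mod 8369)
535 · 3753 = 2007855 ≡ 7664 (mod 8369)
7664 + 5511 = 13175 ≡ 4806 (mod 8369)
4806 - 308 = 4498
4498 - 1402 = 3096

3096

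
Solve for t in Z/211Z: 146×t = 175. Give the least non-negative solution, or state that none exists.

46

gcd(146, 211) = 1, so a unique solution mod 211 exists.
146⁻¹ ≡ 198 (mod 211).
t ≡ 198×175 ≡ 46 (mod 211).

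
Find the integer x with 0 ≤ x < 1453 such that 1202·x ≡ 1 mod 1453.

932

1453 = 1*1202 + 251
1202 = 4*251 + 198
251 = 1*198 + 53
198 = 3*53 + 39
53 = 1*39 + 14
39 = 2*14 + 11
14 = 1*11 + 3
11 = 3*3 + 2
3 = 1*2 + 1
2 = 2*1 + 0
gcd(1202, 1453) = 1, so the inverse exists.
Back-substitute for 1:
1 = 1*3 − 1*2
  = −1*11 + 4*3
  = 4*14 − 5*11
  = −5*39 + 14*14
  = 14*53 − 19*39
  = −19*198 + 71*53
  = 71*251 − 90*198
  = −90*1202 + 431*251
  = 431*1453 − 521*1202
So 1202⁻¹ ≡ −521 ≡ 932 (mod 1453).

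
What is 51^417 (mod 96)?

51^1 ≡ 51 (mod 96)
51^2 ≡ 51^2 = 2601 ≡ 9 (mod 96)
51^4 ≡ 9^2 = 81 (mod 96)
51^8 ≡ 81^2 = 6561 ≡ 33 (mod 96)
51^16 ≡ 33^2 = 1089 ≡ 33 (mod 96)
51^32 ≡ 33^2 = 1089 ≡ 33 (mod 96)
51^64 ≡ 33^2 = 1089 ≡ 33 (mod 96)
51^128 ≡ 33^2 = 1089 ≡ 33 (mod 96)
51^256 ≡ 33^2 = 1089 ≡ 33 (mod 96)
51^417 = 51^256 · 51^128 · 51^32 · 51^1 ≡ 33 · 33 · 33 · 51 (mod 96).
Accumulate the product:
33 · 33 = 1089 ≡ 33
33 · 33 = 1089 ≡ 33
33 · 51 = 1683 ≡ 51

51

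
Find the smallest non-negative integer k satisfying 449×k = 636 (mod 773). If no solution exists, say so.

542

gcd(449, 773) = 1, so a unique solution mod 773 exists.
449⁻¹ ≡ 470 (mod 773).
k ≡ 470×636 ≡ 542 (mod 773).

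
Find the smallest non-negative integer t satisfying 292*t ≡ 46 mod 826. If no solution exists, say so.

gcd(292, 826) = 2, and 2 | 46, so solutions exist.
Divide through by 2: 146*t ≡ 23 (mod 413).
146⁻¹ ≡ 314 (mod 413).
t ≡ 314*23 ≡ 201 (mod 413).
The smallest non-negative solution is t = 201.

201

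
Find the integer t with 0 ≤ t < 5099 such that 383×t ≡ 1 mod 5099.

Apply the Euclidean algorithm and back-substitute:
5099 = 13·383 + 120
383 = 3·120 + 23
120 = 5·23 + 5
23 = 4·5 + 3
5 = 1·3 + 2
3 = 1·2 + 1
2 = 2·1 + 0
gcd(383, 5099) = 1, so the inverse exists.
Back-substitute for 1:
1 = 1·3 − 1·2
  = −1·5 + 2·3
  = 2·23 − 9·5
  = −9·120 + 47·23
  = 47·383 − 150·120
  = −150·5099 + 1997·383
So 383⁻¹ ≡ 1997 (mod 5099).

1997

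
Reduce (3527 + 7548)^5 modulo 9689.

3527 + 7548 = 11075 ≡ 1386 (mod 9689)
(1386)^5 ≡ 4962 (mod 9689)

4962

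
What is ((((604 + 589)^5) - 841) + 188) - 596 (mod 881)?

480

604 + 589 = 1193 ≡ 312 (mod 881)
(312)^5 ≡ 848 (mod 881)
848 - 841 = 7
7 + 188 = 195
195 - 596 = -401 ≡ 480 (mod 881)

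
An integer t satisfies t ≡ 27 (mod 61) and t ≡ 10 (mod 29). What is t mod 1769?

61⁻¹ mod 29: 61*10 ≡ 1 (mod 29), so 61⁻¹ ≡ 10.
t = 27 + 61*((10 − 27)*10 mod 29) = 27 + 61*4 = 271.

271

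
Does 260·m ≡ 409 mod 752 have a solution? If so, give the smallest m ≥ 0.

gcd(260, 752) = 4, and 4 does not divide 409.
So the congruence has no solution.

no solution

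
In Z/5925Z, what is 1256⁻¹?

3071

Run the extended Euclidean algorithm:
5925 = 4×1256 + 901
1256 = 1×901 + 355
901 = 2×355 + 191
355 = 1×191 + 164
191 = 1×164 + 27
164 = 6×27 + 2
27 = 13×2 + 1
2 = 2×1 + 0
gcd(1256, 5925) = 1, so the inverse exists.
Bézout: 1 = 605×5925 − 2854×1256.
So 1256⁻¹ ≡ −2854 ≡ 3071 (mod 5925).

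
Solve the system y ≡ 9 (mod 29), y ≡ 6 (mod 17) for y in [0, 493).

125

29⁻¹ mod 17: 29·10 ≡ 1 (mod 17), so 29⁻¹ ≡ 10.
y = 9 + 29·((6 − 9)·10 mod 17) = 9 + 29·4 = 125.
Check: 125 mod 29 = 9, 125 mod 17 = 6. ✓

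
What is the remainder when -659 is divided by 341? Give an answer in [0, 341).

-659 = -2*341 + 23, so -659 ≡ 23 (mod 341).

23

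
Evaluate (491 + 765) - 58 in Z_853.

345

491 + 765 = 1256 ≡ 403 (mod 853)
403 - 58 = 345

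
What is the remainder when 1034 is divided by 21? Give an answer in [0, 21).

1034 = 49×21 + 5, so 1034 ≡ 5 (mod 21).

5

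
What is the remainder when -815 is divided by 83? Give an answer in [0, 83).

-815 = -10*83 + 15, so -815 ≡ 15 (mod 83).

15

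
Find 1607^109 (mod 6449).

6075

1607^1 ≡ 1607 (mod 6449)
1607^2 ≡ 1607^2 = 2582449 ≡ 2849 (mod 6449)
1607^4 ≡ 2849^2 = 8116801 ≡ 3959 (mod 6449)
1607^8 ≡ 3959^2 = 15673681 ≡ 2611 (mod 6449)
1607^16 ≡ 2611^2 = 6817321 ≡ 728 (mod 6449)
1607^32 ≡ 728^2 = 529984 ≡ 1166 (mod 6449)
1607^64 ≡ 1166^2 = 1359556 ≡ 5266 (mod 6449)
1607^109 = 1607^64 * 1607^32 * 1607^8 * 1607^4 * 1607^1 ≡ 5266 * 1166 * 2611 * 3959 * 1607 (mod 6449).
Accumulate the product:
5266 * 1166 = 6140156 ≡ 708
708 * 2611 = 1848588 ≡ 4174
4174 * 3959 = 16524866 ≡ 2528
2528 * 1607 = 4062496 ≡ 6075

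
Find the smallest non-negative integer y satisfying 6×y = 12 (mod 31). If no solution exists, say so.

gcd(6, 31) = 1, so a unique solution mod 31 exists.
6⁻¹ ≡ 26 (mod 31).
y ≡ 26×12 ≡ 2 (mod 31).

2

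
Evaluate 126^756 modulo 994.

196

Compute successive squares:
756 in binary is 1011110100, i.e. 756 = 512 + 128 + 64 + 32 + 16 + 4.
126^1 ≡ 126 (mod 994)
126^2 ≡ 126^2 = 15876 ≡ 966 (mod 994)
126^4 ≡ 966^2 = 933156 ≡ 784 (mod 994)
126^8 ≡ 784^2 = 614656 ≡ 364 (mod 994)
126^16 ≡ 364^2 = 132496 ≡ 294 (mod 994)
126^32 ≡ 294^2 = 86436 ≡ 952 (mod 994)
126^64 ≡ 952^2 = 906304 ≡ 770 (mod 994)
126^128 ≡ 770^2 = 592900 ≡ 476 (mod 994)
126^256 ≡ 476^2 = 226576 ≡ 938 (mod 994)
126^512 ≡ 938^2 = 879844 ≡ 154 (mod 994)
126^756 = 126^512 × 126^128 × 126^64 × 126^32 × 126^16 × 126^4 ≡ 154 × 476 × 770 × 952 × 294 × 784 (mod 994).
Accumulate the product:
154 × 476 = 73304 ≡ 742
742 × 770 = 571340 ≡ 784
784 × 952 = 746368 ≡ 868
868 × 294 = 255192 ≡ 728
728 × 784 = 570752 ≡ 196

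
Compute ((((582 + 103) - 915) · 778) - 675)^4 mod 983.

753

582 + 103 = 685
685 - 915 = -230 ≡ 753 (mod 983)
753 · 778 = 585834 ≡ 949 (mod 983)
949 - 675 = 274
(274)^4 ≡ 753 (mod 983)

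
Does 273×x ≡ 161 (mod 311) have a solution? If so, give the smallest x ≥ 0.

gcd(273, 311) = 1, so a unique solution mod 311 exists.
273⁻¹ ≡ 90 (mod 311).
x ≡ 90×161 ≡ 184 (mod 311).

184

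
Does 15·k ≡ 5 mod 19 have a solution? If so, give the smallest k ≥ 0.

gcd(15, 19) = 1, so a unique solution mod 19 exists.
15⁻¹ ≡ 14 (mod 19).
k ≡ 14·5 ≡ 13 (mod 19).

13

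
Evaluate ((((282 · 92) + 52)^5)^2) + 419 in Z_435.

282 · 92 = 25944 ≡ 279 (mod 435)
279 + 52 = 331
(331)^5 ≡ 331 (mod 435)
(331)^2 ≡ 376 (mod 435)
376 + 419 = 795 ≡ 360 (mod 435)

360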